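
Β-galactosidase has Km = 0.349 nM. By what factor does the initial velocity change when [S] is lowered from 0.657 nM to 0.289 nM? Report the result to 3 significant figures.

0.694

Since Vmax cancels, v₂/v₁ = [S]₂(Km+[S]₁) / [S]₁(Km+[S]₂).
= 0.289×(0.349+0.657) / (0.657×(0.349+0.289)) = 0.2907/0.4192 = 0.694.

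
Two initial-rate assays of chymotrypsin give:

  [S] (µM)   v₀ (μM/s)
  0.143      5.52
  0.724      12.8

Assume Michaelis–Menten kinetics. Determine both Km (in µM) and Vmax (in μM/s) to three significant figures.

From v = Vmax[S]/(Km+[S]), each point gives Vmax = v(Km+[S])/[S].
Equating: 5.52(Km+0.143)/0.143 = 12.8(Km+0.724)/0.724.
38.60·Km + 5.52 = 17.68·Km + 12.8, so (38.60 − 17.68)·Km = 12.8 − 5.52.
Km = 7.280/20.92 = 0.348 µM; then Vmax = 5.52(0.348+0.143)/0.143 = 19.0 μM/s.

Km = 0.348 µM; Vmax = 19.0 μM/s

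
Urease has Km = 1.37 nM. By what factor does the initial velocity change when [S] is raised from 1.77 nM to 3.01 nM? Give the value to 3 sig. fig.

1.22

Since Vmax cancels, v₂/v₁ = [S]₂(Km+[S]₁) / [S]₁(Km+[S]₂).
= 3.01×(1.37+1.77) / (1.77×(1.37+3.01)) = 9.451/7.753 = 1.22.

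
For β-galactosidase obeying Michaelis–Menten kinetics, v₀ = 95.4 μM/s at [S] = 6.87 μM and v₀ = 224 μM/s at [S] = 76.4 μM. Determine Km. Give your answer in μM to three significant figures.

From v = Vmax[S]/(Km+[S]), each point gives Vmax = v(Km+[S])/[S].
Equating: 95.4(Km+6.87)/6.87 = 224(Km+76.4)/76.4.
13.89·Km + 95.4 = 2.932·Km + 224, so (13.89 − 2.932)·Km = 224 − 95.4.
Km = 128.6/10.95 = 11.7 μM; then Vmax = 95.4(11.7+6.87)/6.87 = 258 μM/s.

11.7 μM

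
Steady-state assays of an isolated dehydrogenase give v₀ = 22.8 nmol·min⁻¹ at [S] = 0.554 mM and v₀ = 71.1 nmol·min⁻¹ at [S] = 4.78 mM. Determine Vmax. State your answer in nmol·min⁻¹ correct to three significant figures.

From v = Vmax[S]/(Km+[S]), each point gives Vmax = v(Km+[S])/[S].
Equating: 22.8(Km+0.554)/0.554 = 71.1(Km+4.78)/4.78.
41.16·Km + 22.8 = 14.87·Km + 71.1, so (41.16 − 14.87)·Km = 71.1 − 22.8.
Km = 48.30/26.28 = 1.84 mM; then Vmax = 22.8(1.84+0.554)/0.554 = 98.4 nmol·min⁻¹.

98.4 nmol·min⁻¹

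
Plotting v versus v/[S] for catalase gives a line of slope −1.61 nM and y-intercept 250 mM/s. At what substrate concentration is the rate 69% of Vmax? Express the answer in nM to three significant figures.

The Eadie–Hofstee slope gives Km = 1.61 nM (slope = −Km).
v/Vmax = [S]/(Km+[S]) = 0.69 ⇒ [S] = Km·0.69/(1−0.69) = 1.61 × 2.226 = 3.58 nM.

3.58 nM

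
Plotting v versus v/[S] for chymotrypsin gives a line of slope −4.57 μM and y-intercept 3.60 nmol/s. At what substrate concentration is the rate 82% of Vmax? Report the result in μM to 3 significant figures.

20.8 μM

The Eadie–Hofstee slope gives Km = 4.57 μM (slope = −Km).
v/Vmax = [S]/(Km+[S]) = 0.82 ⇒ [S] = Km·0.82/(1−0.82) = 4.57 × 4.556 = 20.8 μM.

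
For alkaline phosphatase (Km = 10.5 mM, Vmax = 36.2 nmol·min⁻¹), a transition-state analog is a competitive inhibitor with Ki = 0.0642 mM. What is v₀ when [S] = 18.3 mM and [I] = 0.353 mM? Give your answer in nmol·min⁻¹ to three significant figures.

7.66 nmol·min⁻¹

With α = 1 + [I]/Ki = 1 + 0.353/0.0642 = 6.498, the competitive rate law is v = Vmax[S] / (αKm + [S]).
v = 36.2×18.3 / (6.498×10.5 + 18.3) = 662.5/86.53 = 7.66 nmol·min⁻¹.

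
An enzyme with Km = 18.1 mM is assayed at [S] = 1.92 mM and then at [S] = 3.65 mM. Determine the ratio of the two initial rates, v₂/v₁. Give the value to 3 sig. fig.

1.75

Since Vmax cancels, v₂/v₁ = [S]₂(Km+[S]₁) / [S]₁(Km+[S]₂).
= 3.65×(18.1+1.92) / (1.92×(18.1+3.65)) = 73.07/41.76 = 1.75.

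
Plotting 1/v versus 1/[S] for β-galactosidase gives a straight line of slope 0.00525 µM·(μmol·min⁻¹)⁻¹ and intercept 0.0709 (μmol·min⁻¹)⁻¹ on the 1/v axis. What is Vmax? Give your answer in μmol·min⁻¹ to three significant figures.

The y-intercept of a Lineweaver–Burk plot equals 1/Vmax, so Vmax = 1/0.0709 = 14.1 μmol·min⁻¹.

14.1 μmol·min⁻¹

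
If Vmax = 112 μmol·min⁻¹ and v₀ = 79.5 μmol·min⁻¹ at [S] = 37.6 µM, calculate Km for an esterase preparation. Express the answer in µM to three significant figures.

v/Vmax = 79.5/112 = 0.7098 = [S]/(Km+[S]).
So Km + [S] = [S]/0.7098 = 52.97 µM, giving Km = 52.97 − 37.6 = 15.4 µM.

15.4 µM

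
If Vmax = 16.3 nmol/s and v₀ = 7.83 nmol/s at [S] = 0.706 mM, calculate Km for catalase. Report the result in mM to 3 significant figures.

0.764 mM

From v = Vmax[S]/(Km+[S]), Km = [S](Vmax − v)/v.
Km = 0.706 × (16.3 − 7.83) / 7.83 = 5.980/7.83 = 0.764 mM.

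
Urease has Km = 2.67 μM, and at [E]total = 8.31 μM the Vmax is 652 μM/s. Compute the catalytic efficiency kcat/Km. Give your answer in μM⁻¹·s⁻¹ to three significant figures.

29.4 μM⁻¹·s⁻¹

kcat = Vmax/[E]total = 652/8.31 = 78.5 s⁻¹.
kcat/Km = 78.5/2.67 = 29.4 μM⁻¹·s⁻¹.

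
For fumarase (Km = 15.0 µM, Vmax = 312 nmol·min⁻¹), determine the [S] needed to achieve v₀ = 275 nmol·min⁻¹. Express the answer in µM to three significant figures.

111 µM

Rearranging v = Vmax[S]/(Km+[S]) gives [S] = Km·v/(Vmax − v).
[S] = 15.0 × 275 / (312 − 275) = 4125/37.00 = 111 µM.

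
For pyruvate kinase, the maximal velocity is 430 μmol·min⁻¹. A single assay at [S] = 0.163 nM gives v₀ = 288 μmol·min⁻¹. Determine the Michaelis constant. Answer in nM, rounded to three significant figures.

0.0804 nM

From v = Vmax[S]/(Km+[S]), Km = [S](Vmax − v)/v.
Km = 0.163 × (430 − 288) / 288 = 23.15/288 = 0.0804 nM.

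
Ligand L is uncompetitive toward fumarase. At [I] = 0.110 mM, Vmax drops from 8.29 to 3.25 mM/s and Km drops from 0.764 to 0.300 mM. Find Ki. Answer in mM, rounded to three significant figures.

0.0709 mM

Uncompetitive: Vmax,app = Vmax/α (and Km,app = Km/α) with α = 1 + [I]/Ki.
α = Vmax/Vmax,app = 8.29/3.25 = 2.551.
Ki = [I]/(α − 1) = 0.110/1.551 = 0.0709 mM.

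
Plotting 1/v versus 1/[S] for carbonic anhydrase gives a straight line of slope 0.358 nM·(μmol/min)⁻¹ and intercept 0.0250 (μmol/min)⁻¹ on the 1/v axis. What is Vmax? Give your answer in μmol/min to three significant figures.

40.0 μmol/min

The y-intercept of a Lineweaver–Burk plot equals 1/Vmax, so Vmax = 1/0.0250 = 40.0 μmol/min.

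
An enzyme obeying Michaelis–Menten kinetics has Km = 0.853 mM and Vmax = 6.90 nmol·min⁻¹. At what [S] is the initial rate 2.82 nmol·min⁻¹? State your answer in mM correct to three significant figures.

0.590 mM

The required fractional saturation is v/Vmax = 2.82/6.90 = 0.4087.
Then [S]/(Km+[S]) = 0.4087 ⇒ [S] = 0.853 × 0.4087/(1 − 0.4087) = 0.590 mM.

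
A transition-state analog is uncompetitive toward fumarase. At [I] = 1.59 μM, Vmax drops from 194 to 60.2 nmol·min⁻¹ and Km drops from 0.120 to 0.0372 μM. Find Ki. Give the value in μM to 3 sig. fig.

Uncompetitive: Vmax,app = Vmax/α (and Km,app = Km/α) with α = 1 + [I]/Ki.
α = Vmax/Vmax,app = 194/60.2 = 3.223.
Ki = [I]/(α − 1) = 1.59/2.223 = 0.715 μM.

0.715 μM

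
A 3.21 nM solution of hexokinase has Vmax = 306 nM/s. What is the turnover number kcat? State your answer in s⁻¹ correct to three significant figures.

95.3 s⁻¹

kcat = Vmax/[E]total = 306 nM/s / 3.21 nM = 95.3 s⁻¹.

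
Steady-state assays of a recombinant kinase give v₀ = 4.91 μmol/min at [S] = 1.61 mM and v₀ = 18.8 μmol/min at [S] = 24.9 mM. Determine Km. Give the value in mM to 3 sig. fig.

6.05 mM

In reciprocal form, 1/v = (Km/Vmax)·(1/[S]) + 1/Vmax. The two points give (1/[S], 1/v) = (0.6211, 0.2037) and (0.04016, 0.05319).
Slope = (0.2037 − 0.05319)/(0.6211 − 0.04016) = 0.2590; intercept = 0.2037 − 0.2590×0.6211 = 0.04279.
Vmax = 1/intercept = 23.4 μmol/min; Km = slope × Vmax = 0.2590 × 23.4 = 6.05 mM.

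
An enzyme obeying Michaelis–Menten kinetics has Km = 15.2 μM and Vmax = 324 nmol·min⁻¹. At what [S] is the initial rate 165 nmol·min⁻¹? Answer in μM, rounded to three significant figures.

The required fractional saturation is v/Vmax = 165/324 = 0.5093.
Then [S]/(Km+[S]) = 0.5093 ⇒ [S] = 15.2 × 0.5093/(1 − 0.5093) = 15.8 μM.

15.8 μM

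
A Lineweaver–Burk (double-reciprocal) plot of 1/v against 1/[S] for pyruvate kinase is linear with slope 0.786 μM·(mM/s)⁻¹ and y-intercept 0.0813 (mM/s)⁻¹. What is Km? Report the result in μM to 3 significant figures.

y-intercept = 1/Vmax ⇒ Vmax = 12.3 mM/s; slope = Km/Vmax ⇒ Km = slope × Vmax.
Km = 0.786 × 12.3 = 9.67 μM.

9.67 μM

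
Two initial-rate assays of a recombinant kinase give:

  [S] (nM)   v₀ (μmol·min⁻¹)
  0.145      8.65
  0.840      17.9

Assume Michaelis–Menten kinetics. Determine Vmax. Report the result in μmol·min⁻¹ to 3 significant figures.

From v = Vmax[S]/(Km+[S]), each point gives Vmax = v(Km+[S])/[S].
Equating: 8.65(Km+0.145)/0.145 = 17.9(Km+0.840)/0.840.
59.66·Km + 8.65 = 21.31·Km + 17.9, so (59.66 − 21.31)·Km = 17.9 − 8.65.
Km = 9.250/38.35 = 0.241 nM; then Vmax = 8.65(0.241+0.145)/0.145 = 23.0 μmol·min⁻¹.

23.0 μmol·min⁻¹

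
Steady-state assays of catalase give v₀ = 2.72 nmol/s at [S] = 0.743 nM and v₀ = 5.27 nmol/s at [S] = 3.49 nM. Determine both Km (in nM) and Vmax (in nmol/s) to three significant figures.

Km = 1.19 nM; Vmax = 7.06 nmol/s

In reciprocal form, 1/v = (Km/Vmax)·(1/[S]) + 1/Vmax. The two points give (1/[S], 1/v) = (1.346, 0.3676) and (0.2865, 0.1898).
Slope = (0.3676 − 0.1898)/(1.346 − 0.2865) = 0.1679; intercept = 0.3676 − 0.1679×1.346 = 0.1416.
Vmax = 1/intercept = 7.06 nmol/s; Km = slope × Vmax = 0.1679 × 7.06 = 1.19 nM.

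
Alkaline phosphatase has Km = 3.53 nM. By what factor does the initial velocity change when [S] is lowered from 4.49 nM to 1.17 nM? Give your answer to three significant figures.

0.445

The fractional saturations are [S]/(Km+[S]) = 4.49/8.020 = 0.5599 and 1.17/4.700 = 0.2489.
v₂/v₁ is just their ratio: 0.2489/0.5599 = 0.445.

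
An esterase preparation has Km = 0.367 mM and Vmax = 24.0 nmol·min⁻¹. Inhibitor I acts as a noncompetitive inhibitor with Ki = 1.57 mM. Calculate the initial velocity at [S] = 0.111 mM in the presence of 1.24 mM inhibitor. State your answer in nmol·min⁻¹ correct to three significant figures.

With α = 1 + [I]/Ki = 1 + 1.24/1.57 = 1.790, the noncompetitive rate law is v = (Vmax/α)·[S] / (Km + [S]).
v = (24.0/1.790)×0.111 / (0.367 + 0.111) = 1.488/0.4780 = 3.11 nmol·min⁻¹.

3.11 nmol·min⁻¹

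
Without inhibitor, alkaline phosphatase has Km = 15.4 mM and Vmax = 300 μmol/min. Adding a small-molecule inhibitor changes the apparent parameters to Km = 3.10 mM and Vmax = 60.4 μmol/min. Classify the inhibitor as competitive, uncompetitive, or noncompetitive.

Both Km and Vmax decrease by the same factor (~4.97-fold) — characteristic of uncompetitive inhibition.

uncompetitive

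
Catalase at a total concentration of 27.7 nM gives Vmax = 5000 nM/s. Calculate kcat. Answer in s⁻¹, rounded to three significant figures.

kcat = Vmax/[E]total = 5000 nM/s / 27.7 nM = 181 s⁻¹.

181 s⁻¹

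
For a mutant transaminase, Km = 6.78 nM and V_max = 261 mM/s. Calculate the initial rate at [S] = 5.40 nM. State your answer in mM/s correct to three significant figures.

116 mM/s

v = Vmax·[S]/(Km + [S]) = 261 × 5.40 / (6.78 + 5.40)
  = 1409 / 12.18 = 116 mM/s.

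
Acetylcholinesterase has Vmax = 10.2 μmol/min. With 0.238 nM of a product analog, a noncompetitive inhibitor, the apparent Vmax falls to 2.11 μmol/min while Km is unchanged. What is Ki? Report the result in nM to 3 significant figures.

0.0621 nM

Noncompetitive: Vmax,app = Vmax/α with α = 1 + [I]/Ki.
α = Vmax/Vmax,app = 10.2/2.11 = 4.834.
Since α = 1 + [I]/Ki, [I]/Ki = 4.834 − 1 = 3.834 and Ki = 0.238/3.834 = 0.0621 nM.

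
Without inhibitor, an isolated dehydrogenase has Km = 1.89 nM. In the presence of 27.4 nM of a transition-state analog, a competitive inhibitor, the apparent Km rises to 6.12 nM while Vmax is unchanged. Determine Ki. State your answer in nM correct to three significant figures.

12.2 nM

Competitive: Km,app = α·Km with α = 1 + [I]/Ki.
α = Km,app/Km = 6.12/1.89 = 3.238.
Since α = 1 + [I]/Ki, [I]/Ki = 3.238 − 1 = 2.238 and Ki = 27.4/2.238 = 12.2 nM.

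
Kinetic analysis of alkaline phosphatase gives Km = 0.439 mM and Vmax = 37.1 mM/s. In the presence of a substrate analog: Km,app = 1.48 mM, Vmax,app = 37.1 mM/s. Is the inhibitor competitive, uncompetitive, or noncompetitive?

competitive

Km increases (0.439 → 1.48 mM) while Vmax is unchanged — the hallmark of competitive inhibition.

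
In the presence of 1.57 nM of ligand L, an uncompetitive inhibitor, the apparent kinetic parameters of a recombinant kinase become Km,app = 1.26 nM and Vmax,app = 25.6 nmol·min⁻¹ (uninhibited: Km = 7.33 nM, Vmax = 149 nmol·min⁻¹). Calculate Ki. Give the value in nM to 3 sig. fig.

0.326 nM

Uncompetitive: Vmax,app = Vmax/α (and Km,app = Km/α) with α = 1 + [I]/Ki.
α = Vmax/Vmax,app = 149/25.6 = 5.820.
Since α = 1 + [I]/Ki, [I]/Ki = 5.820 − 1 = 4.820 and Ki = 1.57/4.820 = 0.326 nM.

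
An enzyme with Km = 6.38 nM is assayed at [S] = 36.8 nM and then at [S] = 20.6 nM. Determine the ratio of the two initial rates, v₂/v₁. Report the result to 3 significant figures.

Since Vmax cancels, v₂/v₁ = [S]₂(Km+[S]₁) / [S]₁(Km+[S]₂).
= 20.6×(6.38+36.8) / (36.8×(6.38+20.6)) = 889.5/992.9 = 0.896.

0.896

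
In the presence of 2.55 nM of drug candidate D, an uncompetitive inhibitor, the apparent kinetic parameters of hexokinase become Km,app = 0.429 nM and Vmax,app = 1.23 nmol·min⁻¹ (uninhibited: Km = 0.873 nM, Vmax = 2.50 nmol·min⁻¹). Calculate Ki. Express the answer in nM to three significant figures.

2.47 nM

Uncompetitive: Vmax,app = Vmax/α (and Km,app = Km/α) with α = 1 + [I]/Ki.
α = Vmax/Vmax,app = 2.50/1.23 = 2.033.
Since α = 1 + [I]/Ki, [I]/Ki = 2.033 − 1 = 1.033 and Ki = 2.55/1.033 = 2.47 nM.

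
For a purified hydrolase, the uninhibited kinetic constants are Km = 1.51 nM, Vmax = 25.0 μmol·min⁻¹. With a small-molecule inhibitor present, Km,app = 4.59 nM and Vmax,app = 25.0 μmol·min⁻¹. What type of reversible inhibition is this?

Km increases (1.51 → 4.59 nM) while Vmax is unchanged — the hallmark of competitive inhibition.

competitive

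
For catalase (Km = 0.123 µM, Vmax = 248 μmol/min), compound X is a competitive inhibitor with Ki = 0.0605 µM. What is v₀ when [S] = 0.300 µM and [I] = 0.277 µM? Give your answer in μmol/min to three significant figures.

α = 1 + [I]/Ki = 1 + 0.277/0.0605 = 5.579.
For a competitive inhibitor, Vmax is unchanged and the apparent Km becomes α·Km: Km,app = 0.686 µM, Vmax,app = 248 μmol/min.
v = Vmax,app·[S]/(Km,app + [S]) = 248 × 0.300/(0.686 + 0.300) = 75.4 μmol/min.

75.4 μmol/min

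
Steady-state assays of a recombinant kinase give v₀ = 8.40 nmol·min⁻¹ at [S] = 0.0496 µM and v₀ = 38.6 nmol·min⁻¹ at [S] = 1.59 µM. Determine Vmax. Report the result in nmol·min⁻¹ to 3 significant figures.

From v = Vmax[S]/(Km+[S]), each point gives Vmax = v(Km+[S])/[S].
Equating: 8.40(Km+0.0496)/0.0496 = 38.6(Km+1.59)/1.59.
169.4·Km + 8.40 = 24.28·Km + 38.6, so (169.4 − 24.28)·Km = 38.6 − 8.40.
Km = 30.20/145.1 = 0.208 µM; then Vmax = 8.40(0.208+0.0496)/0.0496 = 43.7 nmol·min⁻¹.

43.7 nmol·min⁻¹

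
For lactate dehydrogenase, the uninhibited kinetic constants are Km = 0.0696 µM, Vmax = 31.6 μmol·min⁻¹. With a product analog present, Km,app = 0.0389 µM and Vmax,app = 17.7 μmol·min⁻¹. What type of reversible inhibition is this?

Both Km and Vmax decrease by the same factor (~1.79-fold) — characteristic of uncompetitive inhibition.

uncompetitive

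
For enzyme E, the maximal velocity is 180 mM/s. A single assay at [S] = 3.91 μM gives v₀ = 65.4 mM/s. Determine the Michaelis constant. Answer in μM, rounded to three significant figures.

From v = Vmax[S]/(Km+[S]), Km = [S](Vmax − v)/v.
Km = 3.91 × (180 − 65.4) / 65.4 = 448.1/65.4 = 6.85 μM.

6.85 μM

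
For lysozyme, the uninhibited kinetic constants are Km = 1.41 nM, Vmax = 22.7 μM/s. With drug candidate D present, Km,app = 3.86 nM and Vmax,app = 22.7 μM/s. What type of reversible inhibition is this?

Km increases (1.41 → 3.86 nM) while Vmax is unchanged — the hallmark of competitive inhibition.

competitive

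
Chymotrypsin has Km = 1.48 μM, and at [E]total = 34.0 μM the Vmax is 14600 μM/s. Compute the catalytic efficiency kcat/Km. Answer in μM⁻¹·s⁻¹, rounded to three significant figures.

290 μM⁻¹·s⁻¹

kcat = Vmax/[E]total = 14600/34.0 = 429 s⁻¹.
kcat/Km = 429/1.48 = 290 μM⁻¹·s⁻¹.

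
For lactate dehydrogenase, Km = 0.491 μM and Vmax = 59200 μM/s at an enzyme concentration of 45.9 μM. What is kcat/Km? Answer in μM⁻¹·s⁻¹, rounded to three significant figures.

2630 μM⁻¹·s⁻¹

kcat = Vmax/[E]total = 59200/45.9 = 1290 s⁻¹.
kcat/Km = 1290/0.491 = 2630 μM⁻¹·s⁻¹.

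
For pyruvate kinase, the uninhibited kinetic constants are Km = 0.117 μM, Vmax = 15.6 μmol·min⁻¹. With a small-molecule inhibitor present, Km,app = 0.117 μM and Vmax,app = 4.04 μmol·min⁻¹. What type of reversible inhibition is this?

noncompetitive

Vmax decreases (15.6 → 4.04 μmol·min⁻¹) while Km is unchanged — pure noncompetitive inhibition.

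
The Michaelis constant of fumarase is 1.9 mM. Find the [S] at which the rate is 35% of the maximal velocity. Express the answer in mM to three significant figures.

v/Vmax = [S]/(Km+[S]) = 0.35, so [S] = Km·0.35/(1 − 0.35) = 1.9 × 0.5385.
[S] = 1.02 mM.

1.02 mM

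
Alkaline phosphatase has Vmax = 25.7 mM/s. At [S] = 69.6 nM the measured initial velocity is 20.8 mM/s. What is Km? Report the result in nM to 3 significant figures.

From v = Vmax[S]/(Km+[S]), Km = [S](Vmax − v)/v.
Km = 69.6 × (25.7 − 20.8) / 20.8 = 341.0/20.8 = 16.4 nM.

16.4 nM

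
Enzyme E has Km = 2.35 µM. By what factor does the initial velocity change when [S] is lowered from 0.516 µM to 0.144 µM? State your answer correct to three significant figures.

0.321

Since Vmax cancels, v₂/v₁ = [S]₂(Km+[S]₁) / [S]₁(Km+[S]₂).
= 0.144×(2.35+0.516) / (0.516×(2.35+0.144)) = 0.4127/1.287 = 0.321.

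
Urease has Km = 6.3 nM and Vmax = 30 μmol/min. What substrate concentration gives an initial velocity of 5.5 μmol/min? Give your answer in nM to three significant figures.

1.41 nM

The required fractional saturation is v/Vmax = 5.5/30 = 0.1833.
Then [S]/(Km+[S]) = 0.1833 ⇒ [S] = 6.3 × 0.1833/(1 − 0.1833) = 1.41 nM.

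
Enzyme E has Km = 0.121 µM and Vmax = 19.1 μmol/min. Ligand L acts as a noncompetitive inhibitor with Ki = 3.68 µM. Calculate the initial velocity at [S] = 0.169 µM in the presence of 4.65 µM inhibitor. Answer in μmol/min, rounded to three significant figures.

With α = 1 + [I]/Ki = 1 + 4.65/3.68 = 2.264, the noncompetitive rate law is v = (Vmax/α)·[S] / (Km + [S]).
v = (19.1/2.264)×0.169 / (0.121 + 0.169) = 1.426/0.2900 = 4.92 μmol/min.

4.92 μmol/min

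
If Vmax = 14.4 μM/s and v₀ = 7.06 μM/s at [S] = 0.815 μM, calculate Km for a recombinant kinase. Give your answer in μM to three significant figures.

0.847 μM

v/Vmax = 7.06/14.4 = 0.4903 = [S]/(Km+[S]).
So Km + [S] = [S]/0.4903 = 1.662 μM, giving Km = 1.662 − 0.815 = 0.847 μM.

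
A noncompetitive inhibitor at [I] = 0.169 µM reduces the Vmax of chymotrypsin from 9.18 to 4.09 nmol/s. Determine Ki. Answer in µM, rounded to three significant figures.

0.136 µM

Noncompetitive: Vmax,app = Vmax/α with α = 1 + [I]/Ki.
α = Vmax/Vmax,app = 9.18/4.09 = 2.244.
Ki = [I]/(α − 1) = 0.169/1.244 = 0.136 µM.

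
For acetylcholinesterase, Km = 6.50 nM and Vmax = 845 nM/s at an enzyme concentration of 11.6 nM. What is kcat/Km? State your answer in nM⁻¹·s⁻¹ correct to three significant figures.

kcat = Vmax/[E]total = 845/11.6 = 72.8 s⁻¹.
kcat/Km = 72.8/6.50 = 11.2 nM⁻¹·s⁻¹.

11.2 nM⁻¹·s⁻¹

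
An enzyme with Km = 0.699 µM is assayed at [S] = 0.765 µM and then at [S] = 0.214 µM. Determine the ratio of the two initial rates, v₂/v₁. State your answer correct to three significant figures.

0.449

The fractional saturations are [S]/(Km+[S]) = 0.765/1.464 = 0.5225 and 0.214/0.9130 = 0.2344.
v₂/v₁ is just their ratio: 0.2344/0.5225 = 0.449.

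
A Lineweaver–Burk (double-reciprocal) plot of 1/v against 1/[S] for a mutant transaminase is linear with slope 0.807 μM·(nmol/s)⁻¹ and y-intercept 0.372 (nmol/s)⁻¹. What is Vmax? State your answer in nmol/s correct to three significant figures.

The y-intercept of a Lineweaver–Burk plot equals 1/Vmax, so Vmax = 1/0.372 = 2.69 nmol/s.

2.69 nmol/s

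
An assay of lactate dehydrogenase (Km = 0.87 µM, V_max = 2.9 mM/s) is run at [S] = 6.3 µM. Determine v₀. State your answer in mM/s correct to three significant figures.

v = Vmax·[S]/(Km + [S]) = 2.9 × 6.3 / (0.87 + 6.3)
  = 18.27 / 7.170 = 2.55 mM/s.

2.55 mM/s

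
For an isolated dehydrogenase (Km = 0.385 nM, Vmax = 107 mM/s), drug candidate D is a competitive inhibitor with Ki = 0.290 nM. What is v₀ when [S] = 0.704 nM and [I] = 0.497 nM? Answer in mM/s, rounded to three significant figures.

α = 1 + [I]/Ki = 1 + 0.497/0.290 = 2.714.
For a competitive inhibitor, Vmax is unchanged and the apparent Km becomes α·Km: Km,app = 1.04 nM, Vmax,app = 107 mM/s.
v = Vmax,app·[S]/(Km,app + [S]) = 107 × 0.704/(1.04 + 0.704) = 43.1 mM/s.

43.1 mM/s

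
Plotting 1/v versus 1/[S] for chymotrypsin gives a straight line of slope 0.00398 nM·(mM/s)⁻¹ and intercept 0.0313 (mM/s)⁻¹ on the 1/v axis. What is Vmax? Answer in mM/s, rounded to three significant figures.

31.9 mM/s

The y-intercept of a Lineweaver–Burk plot equals 1/Vmax, so Vmax = 1/0.0313 = 31.9 mM/s.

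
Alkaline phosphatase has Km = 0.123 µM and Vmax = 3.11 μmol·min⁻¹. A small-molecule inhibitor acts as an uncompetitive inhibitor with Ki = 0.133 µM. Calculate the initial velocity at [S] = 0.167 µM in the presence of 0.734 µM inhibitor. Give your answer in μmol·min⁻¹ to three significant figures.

With α = 1 + [I]/Ki = 1 + 0.734/0.133 = 6.519, the uncompetitive rate law is v = (Vmax/α)·[S] / (Km/α + [S]).
v = (3.11/6.519)×0.167 / (0.123/6.519 + 0.167) = 0.07967/0.1859 = 0.429 μmol·min⁻¹.

0.429 μmol·min⁻¹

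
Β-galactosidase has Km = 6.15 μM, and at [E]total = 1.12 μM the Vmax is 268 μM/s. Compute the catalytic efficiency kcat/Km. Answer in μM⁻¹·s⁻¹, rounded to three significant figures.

38.9 μM⁻¹·s⁻¹

kcat = Vmax/[E]total = 268/1.12 = 239 s⁻¹.
kcat/Km = 239/6.15 = 38.9 μM⁻¹·s⁻¹.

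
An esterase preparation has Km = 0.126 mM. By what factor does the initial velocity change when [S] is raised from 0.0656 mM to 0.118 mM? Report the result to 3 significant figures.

Since Vmax cancels, v₂/v₁ = [S]₂(Km+[S]₁) / [S]₁(Km+[S]₂).
= 0.118×(0.126+0.0656) / (0.0656×(0.126+0.118)) = 0.02261/0.01601 = 1.41.

1.41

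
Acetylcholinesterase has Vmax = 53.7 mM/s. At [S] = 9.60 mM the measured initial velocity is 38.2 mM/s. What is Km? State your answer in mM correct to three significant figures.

From v = Vmax[S]/(Km+[S]), Km = [S](Vmax − v)/v.
Km = 9.60 × (53.7 − 38.2) / 38.2 = 148.8/38.2 = 3.90 mM.

3.90 mM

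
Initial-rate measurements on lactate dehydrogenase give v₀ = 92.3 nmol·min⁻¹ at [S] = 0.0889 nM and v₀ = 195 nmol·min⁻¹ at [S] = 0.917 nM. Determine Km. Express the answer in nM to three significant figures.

In reciprocal form, 1/v = (Km/Vmax)·(1/[S]) + 1/Vmax. The two points give (1/[S], 1/v) = (11.25, 0.01083) and (1.091, 0.005128).
Slope = (0.01083 − 0.005128)/(11.25 − 1.091) = 0.0005617; intercept = 0.01083 − 0.0005617×11.25 = 0.004516.
Vmax = 1/intercept = 221 nmol·min⁻¹; Km = slope × Vmax = 0.0005617 × 221 = 0.124 nM.

0.124 nM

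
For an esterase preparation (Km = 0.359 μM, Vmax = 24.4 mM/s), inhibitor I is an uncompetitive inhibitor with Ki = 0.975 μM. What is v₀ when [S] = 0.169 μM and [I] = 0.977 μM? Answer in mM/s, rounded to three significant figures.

α = 1 + [I]/Ki = 1 + 0.977/0.975 = 2.002.
For an uncompetitive inhibitor, both parameters are divided by α, giving Vmax/α and Km/α: Km,app = 0.179 μM, Vmax,app = 12.2 mM/s.
v = Vmax,app·[S]/(Km,app + [S]) = 12.2 × 0.169/(0.179 + 0.169) = 5.91 mM/s.

5.91 mM/s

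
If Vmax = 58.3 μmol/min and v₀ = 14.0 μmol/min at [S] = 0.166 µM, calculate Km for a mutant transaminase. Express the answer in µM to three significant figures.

v/Vmax = 14.0/58.3 = 0.2401 = [S]/(Km+[S]).
So Km + [S] = [S]/0.2401 = 0.6913 µM, giving Km = 0.6913 − 0.166 = 0.525 µM.

0.525 µM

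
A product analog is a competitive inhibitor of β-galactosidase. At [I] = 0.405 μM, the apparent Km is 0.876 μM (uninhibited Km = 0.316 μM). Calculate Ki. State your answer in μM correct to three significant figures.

0.229 μM

Competitive: Km,app = α·Km with α = 1 + [I]/Ki.
α = Km,app/Km = 0.876/0.316 = 2.772.
Ki = [I]/(α − 1) = 0.405/1.772 = 0.229 μM.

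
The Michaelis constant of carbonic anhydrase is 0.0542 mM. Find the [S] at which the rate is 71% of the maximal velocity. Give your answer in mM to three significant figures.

0.133 mM

v/Vmax = [S]/(Km+[S]) = 0.71, so [S] = Km·0.71/(1 − 0.71) = 0.0542 × 2.448.
[S] = 0.133 mM.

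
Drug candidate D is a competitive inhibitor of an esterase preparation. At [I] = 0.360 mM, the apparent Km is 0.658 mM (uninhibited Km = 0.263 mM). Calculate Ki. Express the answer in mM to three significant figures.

0.240 mM

Competitive: Km,app = α·Km with α = 1 + [I]/Ki.
α = Km,app/Km = 0.658/0.263 = 2.502.
Ki = [I]/(α − 1) = 0.360/1.502 = 0.240 mM.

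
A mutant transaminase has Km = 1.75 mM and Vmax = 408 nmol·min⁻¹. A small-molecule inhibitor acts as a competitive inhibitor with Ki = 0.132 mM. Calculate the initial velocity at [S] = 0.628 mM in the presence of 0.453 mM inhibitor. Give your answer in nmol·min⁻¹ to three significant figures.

α = 1 + [I]/Ki = 1 + 0.453/0.132 = 4.432.
For a competitive inhibitor, Vmax is unchanged and the apparent Km becomes α·Km: Km,app = 7.76 mM, Vmax,app = 408 nmol·min⁻¹.
v = Vmax,app·[S]/(Km,app + [S]) = 408 × 0.628/(7.76 + 0.628) = 30.6 nmol·min⁻¹.

30.6 nmol·min⁻¹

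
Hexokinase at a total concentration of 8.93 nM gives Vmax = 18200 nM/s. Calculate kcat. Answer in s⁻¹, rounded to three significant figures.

kcat = Vmax/[E]total = 18200 nM/s / 8.93 nM = 2040 s⁻¹.

2040 s⁻¹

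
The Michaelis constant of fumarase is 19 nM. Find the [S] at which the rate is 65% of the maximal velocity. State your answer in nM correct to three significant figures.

v/Vmax = [S]/(Km+[S]) = 0.65, so [S] = Km·0.65/(1 − 0.65) = 19 × 1.857.
[S] = 35.3 nM.

35.3 nM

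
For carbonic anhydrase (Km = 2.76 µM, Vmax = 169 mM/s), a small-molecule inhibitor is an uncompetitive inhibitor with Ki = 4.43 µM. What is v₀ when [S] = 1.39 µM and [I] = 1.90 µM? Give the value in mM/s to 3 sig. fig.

α = 1 + [I]/Ki = 1 + 1.90/4.43 = 1.429.
For an uncompetitive inhibitor, both parameters are divided by α, giving Vmax/α and Km/α: Km,app = 1.93 µM, Vmax,app = 118 mM/s.
v = Vmax,app·[S]/(Km,app + [S]) = 118 × 1.39/(1.93 + 1.39) = 49.5 mM/s.

49.5 mM/s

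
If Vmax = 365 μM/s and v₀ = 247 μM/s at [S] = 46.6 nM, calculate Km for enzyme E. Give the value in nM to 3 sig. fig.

22.3 nM

v/Vmax = 247/365 = 0.6767 = [S]/(Km+[S]).
So Km + [S] = [S]/0.6767 = 68.86 nM, giving Km = 68.86 − 46.6 = 22.3 nM.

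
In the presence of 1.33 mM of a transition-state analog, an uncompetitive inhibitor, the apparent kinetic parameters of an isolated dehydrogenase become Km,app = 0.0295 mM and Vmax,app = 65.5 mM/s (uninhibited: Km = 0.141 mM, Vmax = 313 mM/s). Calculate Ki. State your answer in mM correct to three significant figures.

0.352 mM

Uncompetitive: Vmax,app = Vmax/α (and Km,app = Km/α) with α = 1 + [I]/Ki.
α = Vmax/Vmax,app = 313/65.5 = 4.779.
Since α = 1 + [I]/Ki, [I]/Ki = 4.779 − 1 = 3.779 and Ki = 1.33/3.779 = 0.352 mM.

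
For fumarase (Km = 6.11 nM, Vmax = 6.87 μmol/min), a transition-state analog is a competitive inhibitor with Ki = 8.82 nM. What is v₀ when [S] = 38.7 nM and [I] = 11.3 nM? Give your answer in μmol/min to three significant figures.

5.05 μmol/min

α = 1 + [I]/Ki = 1 + 11.3/8.82 = 2.281.
For a competitive inhibitor, Vmax is unchanged and the apparent Km becomes α·Km: Km,app = 13.9 nM, Vmax,app = 6.87 μmol/min.
v = Vmax,app·[S]/(Km,app + [S]) = 6.87 × 38.7/(13.9 + 38.7) = 5.05 μmol/min.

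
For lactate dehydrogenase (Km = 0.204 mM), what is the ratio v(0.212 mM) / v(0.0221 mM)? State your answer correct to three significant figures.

Since Vmax cancels, v₂/v₁ = [S]₂(Km+[S]₁) / [S]₁(Km+[S]₂).
= 0.212×(0.204+0.0221) / (0.0221×(0.204+0.212)) = 0.04793/0.009194 = 5.21.

5.21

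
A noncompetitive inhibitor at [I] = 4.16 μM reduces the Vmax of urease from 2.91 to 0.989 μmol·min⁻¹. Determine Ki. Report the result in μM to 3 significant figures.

Noncompetitive: Vmax,app = Vmax/α with α = 1 + [I]/Ki.
α = Vmax/Vmax,app = 2.91/0.989 = 2.942.
Ki = [I]/(α − 1) = 4.16/1.942 = 2.14 μM.

2.14 μM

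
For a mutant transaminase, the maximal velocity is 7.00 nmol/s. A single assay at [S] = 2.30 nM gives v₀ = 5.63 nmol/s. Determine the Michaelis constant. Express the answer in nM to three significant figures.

v/Vmax = 5.63/7.00 = 0.8043 = [S]/(Km+[S]).
So Km + [S] = [S]/0.8043 = 2.860 nM, giving Km = 2.860 − 2.30 = 0.560 nM.

0.560 nM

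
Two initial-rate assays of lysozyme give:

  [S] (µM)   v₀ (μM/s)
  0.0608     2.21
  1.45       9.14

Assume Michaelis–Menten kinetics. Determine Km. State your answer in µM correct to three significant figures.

0.231 µM

In reciprocal form, 1/v = (Km/Vmax)·(1/[S]) + 1/Vmax. The two points give (1/[S], 1/v) = (16.45, 0.4525) and (0.6897, 0.1094).
Slope = (0.4525 − 0.1094)/(16.45 − 0.6897) = 0.02177; intercept = 0.4525 − 0.02177×16.45 = 0.09439.
Vmax = 1/intercept = 10.6 μM/s; Km = slope × Vmax = 0.02177 × 10.6 = 0.231 µM.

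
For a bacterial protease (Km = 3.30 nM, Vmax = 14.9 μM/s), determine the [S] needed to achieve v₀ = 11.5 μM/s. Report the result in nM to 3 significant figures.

Rearranging v = Vmax[S]/(Km+[S]) gives [S] = Km·v/(Vmax − v).
[S] = 3.30 × 11.5 / (14.9 − 11.5) = 37.95/3.400 = 11.2 nM.

11.2 nM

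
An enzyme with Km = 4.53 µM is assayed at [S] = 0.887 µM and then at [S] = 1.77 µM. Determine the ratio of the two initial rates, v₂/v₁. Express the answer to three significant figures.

Since Vmax cancels, v₂/v₁ = [S]₂(Km+[S]₁) / [S]₁(Km+[S]₂).
= 1.77×(4.53+0.887) / (0.887×(4.53+1.77)) = 9.588/5.588 = 1.72.

1.72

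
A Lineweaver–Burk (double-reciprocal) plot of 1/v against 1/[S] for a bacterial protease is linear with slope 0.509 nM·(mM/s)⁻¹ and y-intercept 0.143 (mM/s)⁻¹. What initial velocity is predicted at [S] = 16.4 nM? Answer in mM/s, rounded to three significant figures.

The y-intercept is 1/Vmax, so Vmax = 1/0.143 = 6.99 mM/s.
The slope is Km/Vmax, so Km = 0.509 × 6.99 = 3.56 nM.
Then v = 6.99 × 16.4/(3.56 + 16.4) = 5.75 mM/s.

5.75 mM/s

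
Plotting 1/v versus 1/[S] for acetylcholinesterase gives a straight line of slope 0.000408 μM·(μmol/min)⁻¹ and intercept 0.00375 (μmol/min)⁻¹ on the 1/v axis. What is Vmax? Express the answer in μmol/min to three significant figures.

The y-intercept of a Lineweaver–Burk plot equals 1/Vmax, so Vmax = 1/0.00375 = 267 μmol/min.

267 μmol/min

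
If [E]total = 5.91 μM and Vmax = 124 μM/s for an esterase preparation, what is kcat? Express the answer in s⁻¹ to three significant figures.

kcat = Vmax/[E]total = 124 μM/s / 5.91 μM = 21.0 s⁻¹.

21.0 s⁻¹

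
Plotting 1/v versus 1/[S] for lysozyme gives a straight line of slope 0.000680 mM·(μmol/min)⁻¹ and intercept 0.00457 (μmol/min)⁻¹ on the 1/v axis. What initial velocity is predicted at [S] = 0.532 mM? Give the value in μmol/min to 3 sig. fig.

171 μmol/min

The y-intercept is 1/Vmax, so Vmax = 1/0.00457 = 219 μmol/min.
The slope is Km/Vmax, so Km = 0.000680 × 219 = 0.149 mM.
Then v = 219 × 0.532/(0.149 + 0.532) = 171 μmol/min.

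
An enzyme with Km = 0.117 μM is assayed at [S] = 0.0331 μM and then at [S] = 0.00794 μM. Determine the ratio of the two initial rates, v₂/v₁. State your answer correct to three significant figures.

The fractional saturations are [S]/(Km+[S]) = 0.0331/0.1501 = 0.2205 and 0.00794/0.1249 = 0.06355.
v₂/v₁ is just their ratio: 0.06355/0.2205 = 0.288.

0.288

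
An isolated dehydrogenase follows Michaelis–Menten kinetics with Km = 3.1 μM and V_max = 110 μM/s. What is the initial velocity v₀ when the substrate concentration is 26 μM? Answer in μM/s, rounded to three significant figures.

v = Vmax·[S]/(Km + [S]) = 110 × 26 / (3.1 + 26)
  = 2860 / 29.10 = 98.3 μM/s.

98.3 μM/s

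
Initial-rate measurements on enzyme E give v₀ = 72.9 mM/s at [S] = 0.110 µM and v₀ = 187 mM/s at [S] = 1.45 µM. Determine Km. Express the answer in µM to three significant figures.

From v = Vmax[S]/(Km+[S]), each point gives Vmax = v(Km+[S])/[S].
Equating: 72.9(Km+0.110)/0.110 = 187(Km+1.45)/1.45.
662.7·Km + 72.9 = 129.0·Km + 187, so (662.7 − 129.0)·Km = 187 − 72.9.
Km = 114.1/533.8 = 0.214 µM; then Vmax = 72.9(0.214+0.110)/0.110 = 215 mM/s.

0.214 µM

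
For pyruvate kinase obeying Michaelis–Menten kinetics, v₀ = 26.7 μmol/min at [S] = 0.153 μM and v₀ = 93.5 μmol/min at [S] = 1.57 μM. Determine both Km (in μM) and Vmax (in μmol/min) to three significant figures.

Km = 0.581 μM; Vmax = 128 μmol/min

From v = Vmax[S]/(Km+[S]), each point gives Vmax = v(Km+[S])/[S].
Equating: 26.7(Km+0.153)/0.153 = 93.5(Km+1.57)/1.57.
174.5·Km + 26.7 = 59.55·Km + 93.5, so (174.5 − 59.55)·Km = 93.5 − 26.7.
Km = 66.80/115.0 = 0.581 μM; then Vmax = 26.7(0.581+0.153)/0.153 = 128 μmol/min.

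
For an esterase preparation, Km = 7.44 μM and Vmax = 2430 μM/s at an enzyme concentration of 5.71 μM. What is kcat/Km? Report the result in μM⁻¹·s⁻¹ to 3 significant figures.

57.2 μM⁻¹·s⁻¹

kcat = Vmax/[E]total = 2430/5.71 = 426 s⁻¹.
kcat/Km = 426/7.44 = 57.2 μM⁻¹·s⁻¹.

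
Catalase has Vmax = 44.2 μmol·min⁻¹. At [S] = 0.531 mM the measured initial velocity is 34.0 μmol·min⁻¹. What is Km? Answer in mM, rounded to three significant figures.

0.159 mM

From v = Vmax[S]/(Km+[S]), Km = [S](Vmax − v)/v.
Km = 0.531 × (44.2 − 34.0) / 34.0 = 5.416/34.0 = 0.159 mM.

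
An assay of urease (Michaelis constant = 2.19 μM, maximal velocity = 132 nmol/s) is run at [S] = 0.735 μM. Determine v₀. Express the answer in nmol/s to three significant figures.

[S]/(Km+[S]) = 0.735/2.925 = 0.2513, the fractional saturation.
v = 0.2513 × Vmax = 0.2513 × 132 = 33.2 nmol/s.

33.2 nmol/s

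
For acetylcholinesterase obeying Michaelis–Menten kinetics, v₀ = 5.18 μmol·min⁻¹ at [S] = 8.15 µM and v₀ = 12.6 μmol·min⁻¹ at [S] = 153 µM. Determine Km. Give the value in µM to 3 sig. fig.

13.4 µM

From v = Vmax[S]/(Km+[S]), each point gives Vmax = v(Km+[S])/[S].
Equating: 5.18(Km+8.15)/8.15 = 12.6(Km+153)/153.
0.6356·Km + 5.18 = 0.08235·Km + 12.6, so (0.6356 − 0.08235)·Km = 12.6 − 5.18.
Km = 7.420/0.5532 = 13.4 µM; then Vmax = 5.18(13.4+8.15)/8.15 = 13.7 μmol·min⁻¹.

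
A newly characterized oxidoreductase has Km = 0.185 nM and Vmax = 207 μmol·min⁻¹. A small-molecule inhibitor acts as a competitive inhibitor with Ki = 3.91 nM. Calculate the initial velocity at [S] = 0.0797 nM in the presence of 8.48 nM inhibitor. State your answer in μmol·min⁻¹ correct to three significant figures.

24.8 μmol·min⁻¹

α = 1 + [I]/Ki = 1 + 8.48/3.91 = 3.169.
For a competitive inhibitor, Vmax is unchanged and the apparent Km becomes α·Km: Km,app = 0.586 nM, Vmax,app = 207 μmol·min⁻¹.
v = Vmax,app·[S]/(Km,app + [S]) = 207 × 0.0797/(0.586 + 0.0797) = 24.8 μmol·min⁻¹.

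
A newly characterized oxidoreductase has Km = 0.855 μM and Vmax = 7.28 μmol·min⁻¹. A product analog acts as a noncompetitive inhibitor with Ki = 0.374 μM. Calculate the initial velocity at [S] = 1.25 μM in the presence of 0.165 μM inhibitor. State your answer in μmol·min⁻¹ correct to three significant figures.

3.00 μmol·min⁻¹

α = 1 + [I]/Ki = 1 + 0.165/0.374 = 1.441.
For a noncompetitive inhibitor, Vmax is reduced to Vmax/α while Km is unchanged: Km,app = 0.855 μM, Vmax,app = 5.05 μmol·min⁻¹.
v = Vmax,app·[S]/(Km,app + [S]) = 5.05 × 1.25/(0.855 + 1.25) = 3.00 μmol·min⁻¹.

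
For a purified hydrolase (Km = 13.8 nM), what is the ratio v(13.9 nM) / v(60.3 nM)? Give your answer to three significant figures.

0.617

The fractional saturations are [S]/(Km+[S]) = 60.3/74.10 = 0.8138 and 13.9/27.70 = 0.5018.
v₂/v₁ is just their ratio: 0.5018/0.8138 = 0.617.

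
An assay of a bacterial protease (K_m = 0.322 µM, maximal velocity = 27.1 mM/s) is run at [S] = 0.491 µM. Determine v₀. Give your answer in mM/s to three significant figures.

[S]/(Km+[S]) = 0.491/0.8130 = 0.6039, the fractional saturation.
v = 0.6039 × Vmax = 0.6039 × 27.1 = 16.4 mM/s.

16.4 mM/s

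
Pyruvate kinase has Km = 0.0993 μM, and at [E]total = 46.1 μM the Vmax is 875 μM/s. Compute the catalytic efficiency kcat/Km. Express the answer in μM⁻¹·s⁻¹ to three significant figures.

191 μM⁻¹·s⁻¹

kcat = Vmax/[E]total = 875/46.1 = 19.0 s⁻¹.
kcat/Km = 19.0/0.0993 = 191 μM⁻¹·s⁻¹.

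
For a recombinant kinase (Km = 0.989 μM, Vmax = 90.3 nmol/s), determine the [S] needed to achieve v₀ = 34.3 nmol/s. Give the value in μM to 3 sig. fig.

0.606 μM

The required fractional saturation is v/Vmax = 34.3/90.3 = 0.3798.
Then [S]/(Km+[S]) = 0.3798 ⇒ [S] = 0.989 × 0.3798/(1 − 0.3798) = 0.606 μM.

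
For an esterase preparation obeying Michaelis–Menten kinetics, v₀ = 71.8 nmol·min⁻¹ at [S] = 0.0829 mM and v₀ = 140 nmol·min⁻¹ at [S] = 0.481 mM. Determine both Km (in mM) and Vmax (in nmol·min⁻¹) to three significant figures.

Km = 0.119 mM; Vmax = 175 nmol·min⁻¹

From v = Vmax[S]/(Km+[S]), each point gives Vmax = v(Km+[S])/[S].
Equating: 71.8(Km+0.0829)/0.0829 = 140(Km+0.481)/0.481.
866.1·Km + 71.8 = 291.1·Km + 140, so (866.1 − 291.1)·Km = 140 − 71.8.
Km = 68.20/575.0 = 0.119 mM; then Vmax = 71.8(0.119+0.0829)/0.0829 = 175 nmol·min⁻¹.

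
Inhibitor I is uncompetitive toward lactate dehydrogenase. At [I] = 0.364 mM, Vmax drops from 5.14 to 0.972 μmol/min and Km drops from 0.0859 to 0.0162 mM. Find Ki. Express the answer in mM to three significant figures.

0.0849 mM

Uncompetitive: Vmax,app = Vmax/α (and Km,app = Km/α) with α = 1 + [I]/Ki.
α = Vmax/Vmax,app = 5.14/0.972 = 5.288.
Ki = [I]/(α − 1) = 0.364/4.288 = 0.0849 mM.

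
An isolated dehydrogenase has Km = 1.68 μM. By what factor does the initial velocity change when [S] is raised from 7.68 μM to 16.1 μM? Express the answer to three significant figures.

Since Vmax cancels, v₂/v₁ = [S]₂(Km+[S]₁) / [S]₁(Km+[S]₂).
= 16.1×(1.68+7.68) / (7.68×(1.68+16.1)) = 150.7/136.6 = 1.10.

1.10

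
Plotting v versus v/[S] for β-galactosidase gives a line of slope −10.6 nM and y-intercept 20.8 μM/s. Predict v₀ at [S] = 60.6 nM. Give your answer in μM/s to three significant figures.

In the Eadie–Hofstee form v = Vmax − Km·(v/[S]), the slope is −Km and the intercept is Vmax, so Km = 10.6 nM and Vmax = 20.8 μM/s.
v = 20.8 × 60.6/(10.6 + 60.6) = 17.7 μM/s.

17.7 μM/s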